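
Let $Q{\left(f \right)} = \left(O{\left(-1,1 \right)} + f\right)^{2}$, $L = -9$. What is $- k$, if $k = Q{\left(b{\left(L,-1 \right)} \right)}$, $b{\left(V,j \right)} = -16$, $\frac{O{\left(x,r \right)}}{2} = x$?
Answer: $-324$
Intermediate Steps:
$O{\left(x,r \right)} = 2 x$
$Q{\left(f \right)} = \left(-2 + f\right)^{2}$ ($Q{\left(f \right)} = \left(2 \left(-1\right) + f\right)^{2} = \left(-2 + f\right)^{2}$)
$k = 324$ ($k = \left(-2 - 16\right)^{2} = \left(-18\right)^{2} = 324$)
$- k = \left(-1\right) 324 = -324$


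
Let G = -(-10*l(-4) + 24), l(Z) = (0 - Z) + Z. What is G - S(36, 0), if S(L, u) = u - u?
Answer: -24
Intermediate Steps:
S(L, u) = 0
l(Z) = 0 (l(Z) = -Z + Z = 0)
G = -24 (G = -(-10*0 + 24) = -(0 + 24) = -1*24 = -24)
G - S(36, 0) = -24 - 1*0 = -24 + 0 = -24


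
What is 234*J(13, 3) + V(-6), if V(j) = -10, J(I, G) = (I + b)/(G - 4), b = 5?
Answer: -4222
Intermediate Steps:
J(I, G) = (5 + I)/(-4 + G) (J(I, G) = (I + 5)/(G - 4) = (5 + I)/(-4 + G))
234*J(13, 3) + V(-6) = 234*((5 + 13)/(-4 + 3)) - 10 = 234*(18/(-1)) - 10 = 234*(-1*18) - 10 = 234*(-18) - 10 = -4212 - 10 = -4222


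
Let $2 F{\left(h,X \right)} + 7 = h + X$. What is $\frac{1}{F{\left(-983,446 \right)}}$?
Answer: $- \frac{1}{272} \approx -0.0036765$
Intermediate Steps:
$F{\left(h,X \right)} = - \frac{7}{2} + \frac{X}{2} + \frac{h}{2}$ ($F{\left(h,X \right)} = - \frac{7}{2} + \frac{h + X}{2} = - \frac{7}{2} + \frac{X + h}{2} = - \frac{7}{2} + \left(\frac{X}{2} + \frac{h}{2}\right) = - \frac{7}{2} + \frac{X}{2} + \frac{h}{2}$)
$\frac{1}{F{\left(-983,446 \right)}} = \frac{1}{- \frac{7}{2} + \frac{1}{2} \cdot 446 + \frac{1}{2} \left(-983\right)} = \frac{1}{- \frac{7}{2} + 223 - \frac{983}{2}} = \frac{1}{-272} = - \frac{1}{272}$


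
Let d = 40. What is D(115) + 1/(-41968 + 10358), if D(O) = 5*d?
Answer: 6321999/31610 ≈ 200.00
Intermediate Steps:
D(O) = 200 (D(O) = 5*40 = 200)
D(115) + 1/(-41968 + 10358) = 200 + 1/(-41968 + 10358) = 200 + 1/(-31610) = 200 - 1/31610 = 6321999/31610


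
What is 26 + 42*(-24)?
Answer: -982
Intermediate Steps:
26 + 42*(-24) = 26 - 1008 = -982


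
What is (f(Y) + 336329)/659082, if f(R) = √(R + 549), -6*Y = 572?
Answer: 336329/659082 + √4083/1977246 ≈ 0.51033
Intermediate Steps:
Y = -286/3 (Y = -⅙*572 = -286/3 ≈ -95.333)
f(R) = √(549 + R)
(f(Y) + 336329)/659082 = (√(549 - 286/3) + 336329)/659082 = (√(1361/3) + 336329)*(1/659082) = (√4083/3 + 336329)*(1/659082) = (336329 + √4083/3)*(1/659082) = 336329/659082 + √4083/1977246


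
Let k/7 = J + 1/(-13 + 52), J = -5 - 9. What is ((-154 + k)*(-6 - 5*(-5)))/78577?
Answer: -186599/3064503 ≈ -0.060890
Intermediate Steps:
J = -14
k = -3815/39 (k = 7*(-14 + 1/(-13 + 52)) = 7*(-14 + 1/39) = 7*(-545/39) = -3815/39 ≈ -97.821)
((-154 + k)*(-6 - 5*(-5)))/78577 = ((-154 - 3815/39)*(-6 - 5*(-5)))/78577 = -9821*(-6 + 25)/39*(1/78577) = -9821/39*19*(1/78577) = -186599/39*1/78577 = -186599/3064503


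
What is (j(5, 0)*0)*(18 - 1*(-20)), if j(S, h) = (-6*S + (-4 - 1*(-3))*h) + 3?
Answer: 0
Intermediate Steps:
j(S, h) = 3 - h - 6*S (j(S, h) = (-6*S + (-4 + 3)*h) + 3 = (-6*S - h) + 3 = (-h - 6*S) + 3 = 3 - h - 6*S)
(j(5, 0)*0)*(18 - 1*(-20)) = ((3 - 1*0 - 6*5)*0)*(18 - 1*(-20)) = ((3 + 0 - 30)*0)*(18 + 20) = -27*0*38 = 0*38 = 0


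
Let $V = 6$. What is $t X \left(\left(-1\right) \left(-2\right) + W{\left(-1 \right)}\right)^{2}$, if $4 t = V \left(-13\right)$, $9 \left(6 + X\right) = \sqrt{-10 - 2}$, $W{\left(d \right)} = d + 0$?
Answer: $117 - \frac{13 i \sqrt{3}}{3} \approx 117.0 - 7.5056 i$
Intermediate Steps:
$W{\left(d \right)} = d$
$X = -6 + \frac{2 i \sqrt{3}}{9}$ ($X = -6 + \frac{\sqrt{-10 - 2}}{9} = -6 + \frac{\sqrt{-12}}{9} = -6 + \frac{2 i \sqrt{3}}{9} \approx -6.0 + 0.3849 i$)
$t = - \frac{39}{2}$ ($t = \frac{6 \left(-13\right)}{4} = \frac{1}{4} \left(-78\right) = - \frac{39}{2} \approx -19.5$)
$t X \left(\left(-1\right) \left(-2\right) + W{\left(-1 \right)}\right)^{2} = - \frac{39 \left(-6 + \frac{2 i \sqrt{3}}{9}\right)}{2} \left(\left(-1\right) \left(-2\right) - 1\right)^{2} = \left(117 - \frac{13 i \sqrt{3}}{3}\right) \left(2 - 1\right)^{2} = \left(117 - \frac{13 i \sqrt{3}}{3}\right) 1^{2} = \left(117 - \frac{13 i \sqrt{3}}{3}\right) 1 = 117 - \frac{13 i \sqrt{3}}{3}$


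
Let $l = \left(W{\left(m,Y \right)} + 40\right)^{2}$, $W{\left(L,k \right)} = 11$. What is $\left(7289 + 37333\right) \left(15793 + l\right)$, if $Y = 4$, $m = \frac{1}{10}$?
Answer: $820777068$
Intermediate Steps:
$m = \frac{1}{10} \approx 0.1$
$l = 2601$ ($l = \left(11 + 40\right)^{2} = 51^{2} = 2601$)
$\left(7289 + 37333\right) \left(15793 + l\right) = \left(7289 + 37333\right) \left(15793 + 2601\right) = 44622 \cdot 18394 = 820777068$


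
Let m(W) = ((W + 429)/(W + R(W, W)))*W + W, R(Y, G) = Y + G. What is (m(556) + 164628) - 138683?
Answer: 80488/3 ≈ 26829.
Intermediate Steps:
R(Y, G) = G + Y
m(W) = 143 + 4*W/3 (m(W) = ((W + 429)/(W + (W + W)))*W + W = ((429 + W)/(W + 2*W))*W + W = ((429 + W)/((3*W)))*W + W = ((429 + W)*(1/(3*W)))*W + W = ((429 + W)/(3*W))*W + W = (143 + W/3) + W = 143 + 4*W/3)
(m(556) + 164628) - 138683 = ((143 + (4/3)*556) + 164628) - 138683 = ((143 + 2224/3) + 164628) - 138683 = (2653/3 + 164628) - 138683 = 496537/3 - 138683 = 80488/3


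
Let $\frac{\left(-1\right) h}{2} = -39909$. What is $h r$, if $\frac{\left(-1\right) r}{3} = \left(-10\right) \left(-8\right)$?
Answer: $-19156320$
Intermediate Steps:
$h = 79818$ ($h = \left(-2\right) \left(-39909\right) = 79818$)
$r = -240$ ($r = - 3 \left(\left(-10\right) \left(-8\right)\right) = \left(-3\right) 80 = -240$)
$h r = 79818 \left(-240\right) = -19156320$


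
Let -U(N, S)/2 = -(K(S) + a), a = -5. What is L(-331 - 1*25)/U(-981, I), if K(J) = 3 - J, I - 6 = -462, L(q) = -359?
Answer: -359/908 ≈ -0.39537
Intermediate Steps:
I = -456 (I = 6 - 462 = -456)
U(N, S) = -4 - 2*S (U(N, S) = -(-2)*((3 - S) - 5) = -(-2)*(-2 - S) = -2*(2 + S) = -4 - 2*S)
L(-331 - 1*25)/U(-981, I) = -359/(-4 - 2*(-456)) = -359/(-4 + 912) = -359/908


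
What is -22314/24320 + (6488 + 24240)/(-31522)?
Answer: -362671717/191653760 ≈ -1.8923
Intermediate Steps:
-22314/24320 + (6488 + 24240)/(-31522) = -22314*1/24320 + 30728*(-1/31522) = -11157/12160 - 15364/15761 = -362671717/191653760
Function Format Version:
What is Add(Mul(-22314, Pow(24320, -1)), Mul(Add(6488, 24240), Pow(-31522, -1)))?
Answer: Rational(-362671717, 191653760) ≈ -1.8923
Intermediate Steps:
Add(Mul(-22314, Pow(24320, -1)), Mul(Add(6488, 24240), Pow(-31522, -1))) = Add(Mul(-22314, Rational(1, 24320)), Mul(30728, Rational(-1, 31522))) = Add(Rational(-11157, 12160), Rational(-15364, 15761)) = Rational(-362671717, 191653760)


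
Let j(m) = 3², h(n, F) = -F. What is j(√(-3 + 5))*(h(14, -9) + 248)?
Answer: 2313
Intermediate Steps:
j(m) = 9
j(√(-3 + 5))*(h(14, -9) + 248) = 9*(-1*(-9) + 248) = 9*(9 + 248) = 9*257 = 2313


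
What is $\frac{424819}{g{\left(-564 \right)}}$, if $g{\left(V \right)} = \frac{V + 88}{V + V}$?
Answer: $\frac{119798958}{119} \approx 1.0067 \cdot 10^{6}$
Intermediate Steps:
$g{\left(V \right)} = \frac{88 + V}{2 V}$
$\frac{424819}{g{\left(-564 \right)}} = \frac{424819}{\frac{1}{2} \frac{1}{-564} \left(88 - 564\right)} = \frac{424819}{\frac{1}{2} \left(- \frac{1}{564}\right) \left(-476\right)} = \frac{424819}{\frac{119}{282}} = 424819 \cdot \frac{282}{119} = \frac{119798958}{119}$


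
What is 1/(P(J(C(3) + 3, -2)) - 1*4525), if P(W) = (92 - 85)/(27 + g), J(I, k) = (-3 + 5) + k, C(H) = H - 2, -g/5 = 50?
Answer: -223/1009082 ≈ -0.00022099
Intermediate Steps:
g = -250 (g = -5*50 = -250)
C(H) = -2 + H
J(I, k) = 2 + k
P(W) = -7/223 (P(W) = (92 - 85)/(27 - 250) = 7/(-223) = 7*(-1/223) = -7/223)
1/(P(J(C(3) + 3, -2)) - 1*4525) = 1/(-7/223 - 1*4525) = 1/(-7/223 - 4525) = 1/(-1009082/223) = -223/1009082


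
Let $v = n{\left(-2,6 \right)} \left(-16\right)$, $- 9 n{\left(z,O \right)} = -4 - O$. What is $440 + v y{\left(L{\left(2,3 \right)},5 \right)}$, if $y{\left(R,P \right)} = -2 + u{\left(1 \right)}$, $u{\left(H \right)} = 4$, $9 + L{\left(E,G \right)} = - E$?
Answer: $\frac{3640}{9} \approx 404.44$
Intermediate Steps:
$n{\left(z,O \right)} = \frac{4}{9} + \frac{O}{9}$ ($n{\left(z,O \right)} = - \frac{-4 - O}{9} = \frac{4}{9} + \frac{O}{9}$)
$L{\left(E,G \right)} = -9 - E$
$v = - \frac{160}{9}$ ($v = \left(\frac{4}{9} + \frac{1}{9} \cdot 6\right) \left(-16\right) = \left(\frac{4}{9} + \frac{2}{3}\right) \left(-16\right) = \frac{10}{9} \left(-16\right) = - \frac{160}{9} \approx -17.778$)
$y{\left(R,P \right)} = 2$ ($y{\left(R,P \right)} = -2 + 4 = 2$)
$440 + v y{\left(L{\left(2,3 \right)},5 \right)} = 440 - \frac{320}{9} = \frac{3640}{9}$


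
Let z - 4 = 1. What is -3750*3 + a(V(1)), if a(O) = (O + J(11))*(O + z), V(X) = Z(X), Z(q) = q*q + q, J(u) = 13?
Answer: -11145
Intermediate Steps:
z = 5 (z = 4 + 1 = 5)
Z(q) = q + q² (Z(q) = q² + q = q + q²)
V(X) = X*(1 + X)
a(O) = (5 + O)*(13 + O) (a(O) = (O + 13)*(O + 5) = (13 + O)*(5 + O) = (5 + O)*(13 + O))
-3750*3 + a(V(1)) = -3750*3 + (65 + (1*(1 + 1))² + 18*(1*(1 + 1))) = -1250*9 + (65 + (1*2)² + 18*(1*2)) = -11250 + (65 + 2² + 18*2) = -11250 + (65 + 4 + 36) = -11250 + 105 = -11145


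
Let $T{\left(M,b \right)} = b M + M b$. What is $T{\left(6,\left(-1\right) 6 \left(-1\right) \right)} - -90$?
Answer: $162$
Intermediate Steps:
$T{\left(M,b \right)} = 2 M b$ ($T{\left(M,b \right)} = M b + M b = 2 M b$)
$T{\left(6,\left(-1\right) 6 \left(-1\right) \right)} - -90 = 2 \cdot 6 \left(-1\right) 6 \left(-1\right) - -90 = 2 \cdot 6 \left(\left(-6\right) \left(-1\right)\right) + 90 = 2 \cdot 6 \cdot 6 + 90 = 72 + 90 = 162$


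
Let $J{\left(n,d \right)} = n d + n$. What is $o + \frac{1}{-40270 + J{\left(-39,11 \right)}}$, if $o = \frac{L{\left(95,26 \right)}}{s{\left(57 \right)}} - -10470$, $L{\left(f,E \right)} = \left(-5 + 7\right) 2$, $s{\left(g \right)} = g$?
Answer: $\frac{24312193915}{2322066} \approx 10470.0$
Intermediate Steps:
$L{\left(f,E \right)} = 4$ ($L{\left(f,E \right)} = 2 \cdot 2 = 4$)
$J{\left(n,d \right)} = n + d n$ ($J{\left(n,d \right)} = d n + n = n + d n$)
$o = \frac{596794}{57}$ ($o = \frac{4}{57} - -10470 = 4 \cdot \frac{1}{57} + 10470 = \frac{4}{57} + 10470 = \frac{596794}{57} \approx 10470.0$)
$o + \frac{1}{-40270 + J{\left(-39,11 \right)}} = \frac{596794}{57} + \frac{1}{-40270 - 39 \left(1 + 11\right)} = \frac{596794}{57} + \frac{1}{-40270 - 468} = \frac{596794}{57} + \frac{1}{-40738} = \frac{596794}{57} - \frac{1}{40738} = \frac{24312193915}{2322066}$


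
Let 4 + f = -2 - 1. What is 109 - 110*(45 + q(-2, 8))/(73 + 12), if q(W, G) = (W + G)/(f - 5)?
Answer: 874/17 ≈ 51.412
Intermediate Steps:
f = -7 (f = -4 + (-2 - 1) = -4 - 3 = -7)
q(W, G) = -G/12 - W/12 (q(W, G) = (W + G)/(-7 - 5) = (G + W)/(-12) = (G + W)*(-1/12) = -G/12 - W/12)
109 - 110*(45 + q(-2, 8))/(73 + 12) = 109 - 110*(45 + (-1/12*8 - 1/12*(-2)))/(73 + 12) = 109 - 110*(45 + (-2/3 + 1/6))/85 = 109 - 110*(45 - 1/2)/85 = 109 - 4895/85 = 109 - 110*89/170 = 109 - 979/17 = 874/17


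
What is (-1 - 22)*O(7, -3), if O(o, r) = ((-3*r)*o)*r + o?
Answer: 4186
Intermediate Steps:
O(o, r) = o - 3*o*r**2 (O(o, r) = (-3*o*r)*r + o = -3*o*r**2 + o = o - 3*o*r**2)
(-1 - 22)*O(7, -3) = (-1 - 22)*(7*(1 - 3*(-3)**2)) = -161*(1 - 3*9) = -161*(1 - 27) = -161*(-26) = -23*(-182) = 4186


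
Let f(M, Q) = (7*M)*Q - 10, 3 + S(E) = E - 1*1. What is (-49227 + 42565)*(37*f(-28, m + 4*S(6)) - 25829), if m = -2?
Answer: 464414682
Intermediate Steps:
S(E) = -4 + E (S(E) = -3 + (E - 1*1) = -3 + (E - 1) = -3 + (-1 + E) = -4 + E)
f(M, Q) = -10 + 7*M*Q (f(M, Q) = 7*M*Q - 10 = -10 + 7*M*Q)
(-49227 + 42565)*(37*f(-28, m + 4*S(6)) - 25829) = (-49227 + 42565)*(37*(-10 + 7*(-28)*(-2 + 4*(-4 + 6))) - 25829) = -6662*(37*(-10 + 7*(-28)*(-2 + 4*2)) - 25829) = -6662*(37*(-10 + 7*(-28)*(-2 + 8)) - 25829) = -6662*(37*(-10 + 7*(-28)*6) - 25829) = -6662*(37*(-10 - 1176) - 25829) = -6662*(37*(-1186) - 25829) = -6662*(-43882 - 25829) = -6662*(-69711) = 464414682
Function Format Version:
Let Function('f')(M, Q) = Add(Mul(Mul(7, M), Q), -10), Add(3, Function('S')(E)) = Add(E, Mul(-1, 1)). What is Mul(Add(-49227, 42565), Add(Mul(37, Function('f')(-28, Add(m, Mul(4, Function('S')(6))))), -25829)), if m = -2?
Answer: 464414682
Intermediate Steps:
Function('S')(E) = Add(-4, E) (Function('S')(E) = Add(-3, Add(E, Mul(-1, 1))) = Add(-3, Add(E, -1)) = Add(-3, Add(-1, E)) = Add(-4, E))
Function('f')(M, Q) = Add(-10, Mul(7, M, Q)) (Function('f')(M, Q) = Add(Mul(7, M, Q), -10) = Add(-10, Mul(7, M, Q)))
Mul(Add(-49227, 42565), Add(Mul(37, Function('f')(-28, Add(m, Mul(4, Function('S')(6))))), -25829)) = Mul(Add(-49227, 42565), Add(Mul(37, Add(-10, Mul(7, -28, Add(-2, Mul(4, Add(-4, 6)))))), -25829)) = Mul(-6662, Add(Mul(37, Add(-10, Mul(7, -28, Add(-2, Mul(4, 2))))), -25829)) = Mul(-6662, Add(Mul(37, Add(-10, Mul(7, -28, Add(-2, 8)))), -25829)) = Mul(-6662, Add(Mul(37, Add(-10, Mul(7, -28, 6))), -25829)) = Mul(-6662, Add(Mul(37, Add(-10, -1176)), -25829)) = Mul(-6662, Add(Mul(37, -1186), -25829)) = Mul(-6662, Add(-43882, -25829)) = Mul(-6662, -69711) = 464414682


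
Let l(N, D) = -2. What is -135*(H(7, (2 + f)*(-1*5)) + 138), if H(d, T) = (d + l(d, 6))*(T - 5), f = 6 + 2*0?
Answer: 11745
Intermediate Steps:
f = 6 (f = 6 + 0 = 6)
H(d, T) = (-5 + T)*(-2 + d) (H(d, T) = (d - 2)*(T - 5) = (-2 + d)*(-5 + T) = (-5 + T)*(-2 + d))
-135*(H(7, (2 + f)*(-1*5)) + 138) = -135*((10 - 5*7 - 2*(2 + 6)*(-1*5) + ((2 + 6)*(-1*5))*7) + 138) = -135*((10 - 35 - 16*(-5) + (8*(-5))*7) + 138) = -135*((10 - 35 - 2*(-40) - 40*7) + 138) = -135*((10 - 35 + 80 - 280) + 138) = -135*(-225 + 138) = -135*(-87) = 11745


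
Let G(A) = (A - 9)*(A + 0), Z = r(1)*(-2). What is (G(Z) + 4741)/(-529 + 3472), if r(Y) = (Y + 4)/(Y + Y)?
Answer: 4811/2943 ≈ 1.6347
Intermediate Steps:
r(Y) = (4 + Y)/(2*Y) (r(Y) = (4 + Y)/((2*Y)) = (4 + Y)*(1/(2*Y)) = (4 + Y)/(2*Y))
Z = -5 (Z = ((½)*(4 + 1)/1)*(-2) = ((½)*1*5)*(-2) = (5/2)*(-2) = -5)
G(A) = A*(-9 + A) (G(A) = (-9 + A)*A = A*(-9 + A))
(G(Z) + 4741)/(-529 + 3472) = (-5*(-9 - 5) + 4741)/(-529 + 3472) = (-5*(-14) + 4741)/2943 = (70 + 4741)*(1/2943) = 4811*(1/2943) = 4811/2943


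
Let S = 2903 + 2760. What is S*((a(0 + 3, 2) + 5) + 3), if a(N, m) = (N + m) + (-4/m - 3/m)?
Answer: 107597/2 ≈ 53799.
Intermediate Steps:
a(N, m) = N + m - 7/m (a(N, m) = (N + m) - 7/m = N + m - 7/m)
S = 5663
S*((a(0 + 3, 2) + 5) + 3) = 5663*((((0 + 3) + 2 - 7/2) + 5) + 3) = 5663*(((3 + 2 - 7*½) + 5) + 3) = 5663*(((3 + 2 - 7/2) + 5) + 3) = 5663*((3/2 + 5) + 3) = 5663*(13/2 + 3) = 5663*(19/2) = 107597/2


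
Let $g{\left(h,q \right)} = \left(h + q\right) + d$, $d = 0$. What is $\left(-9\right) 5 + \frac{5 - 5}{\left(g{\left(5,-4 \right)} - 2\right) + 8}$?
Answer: $-45$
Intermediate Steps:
$g{\left(h,q \right)} = h + q$ ($g{\left(h,q \right)} = \left(h + q\right) + 0 = h + q$)
$\left(-9\right) 5 + \frac{5 - 5}{\left(g{\left(5,-4 \right)} - 2\right) + 8} = \left(-9\right) 5 + \frac{5 - 5}{\left(\left(5 - 4\right) - 2\right) + 8} = -45 + \frac{0}{\left(1 - 2\right) + 8} = -45 + \frac{0}{-1 + 8} = -45 + \frac{0}{7} = -45 + 0 \cdot \frac{1}{7} = -45 + 0 = -45$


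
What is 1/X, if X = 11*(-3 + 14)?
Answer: 1/121 ≈ 0.0082645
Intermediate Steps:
X = 121 (X = 11*11 = 121)
1/X = 1/121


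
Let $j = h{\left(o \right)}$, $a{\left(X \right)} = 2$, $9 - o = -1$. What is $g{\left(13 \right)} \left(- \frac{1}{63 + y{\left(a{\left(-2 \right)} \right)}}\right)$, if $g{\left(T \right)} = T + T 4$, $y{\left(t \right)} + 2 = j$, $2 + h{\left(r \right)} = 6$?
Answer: $-1$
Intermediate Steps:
$o = 10$ ($o = 9 - -1 = 9 + 1 = 10$)
$h{\left(r \right)} = 4$ ($h{\left(r \right)} = -2 + 6 = 4$)
$j = 4$
$y{\left(t \right)} = 2$ ($y{\left(t \right)} = -2 + 4 = 2$)
$g{\left(T \right)} = 5 T$ ($g{\left(T \right)} = T + 4 T = 5 T$)
$g{\left(13 \right)} \left(- \frac{1}{63 + y{\left(a{\left(-2 \right)} \right)}}\right) = 5 \cdot 13 \left(- \frac{1}{63 + 2}\right) = 65 \left(- \frac{1}{65}\right) = -1$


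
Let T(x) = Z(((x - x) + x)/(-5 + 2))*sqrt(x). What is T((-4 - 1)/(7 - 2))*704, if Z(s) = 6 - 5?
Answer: 704*I ≈ 704.0*I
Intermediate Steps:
Z(s) = 1
T(x) = sqrt(x) (T(x) = 1*sqrt(x) = sqrt(x))
T((-4 - 1)/(7 - 2))*704 = sqrt((-4 - 1)/(7 - 2))*704 = sqrt(-5/5)*704 = sqrt(-5*1/5)*704 = sqrt(-1)*704 = I*704 = 704*I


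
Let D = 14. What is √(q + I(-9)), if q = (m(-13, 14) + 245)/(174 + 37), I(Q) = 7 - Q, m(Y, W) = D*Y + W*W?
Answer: √766985/211 ≈ 4.1506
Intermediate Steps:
m(Y, W) = W² + 14*Y (m(Y, W) = 14*Y + W*W = 14*Y + W² = W² + 14*Y)
q = 259/211 (q = ((14² + 14*(-13)) + 245)/(174 + 37) = ((196 - 182) + 245)/211 = (14 + 245)*(1/211) = 259*(1/211) = 259/211 ≈ 1.2275)
√(q + I(-9)) = √(259/211 + (7 - 1*(-9))) = √(259/211 + (7 + 9)) = √(259/211 + 16) = √(3635/211) = √766985/211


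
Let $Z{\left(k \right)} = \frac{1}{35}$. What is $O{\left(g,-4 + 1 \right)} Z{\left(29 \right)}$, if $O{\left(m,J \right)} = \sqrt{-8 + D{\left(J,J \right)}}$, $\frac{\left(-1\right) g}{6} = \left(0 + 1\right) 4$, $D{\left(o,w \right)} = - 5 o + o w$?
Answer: $\frac{4}{35} \approx 0.11429$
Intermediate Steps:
$g = -24$ ($g = - 6 \left(0 + 1\right) 4 = - 6 \cdot 1 \cdot 4 = \left(-6\right) 4 = -24$)
$O{\left(m,J \right)} = \sqrt{-8 + J \left(-5 + J\right)}$
$Z{\left(k \right)} = \frac{1}{35}$
$O{\left(g,-4 + 1 \right)} Z{\left(29 \right)} = \sqrt{-8 + \left(-4 + 1\right) \left(-5 + \left(-4 + 1\right)\right)} \frac{1}{35} = \sqrt{-8 - 3 \left(-5 - 3\right)} \frac{1}{35} = \sqrt{-8 - -24} \cdot \frac{1}{35} = \sqrt{-8 + 24} \cdot \frac{1}{35} = \sqrt{16} \cdot \frac{1}{35} = 4 \cdot \frac{1}{35} = \frac{4}{35}$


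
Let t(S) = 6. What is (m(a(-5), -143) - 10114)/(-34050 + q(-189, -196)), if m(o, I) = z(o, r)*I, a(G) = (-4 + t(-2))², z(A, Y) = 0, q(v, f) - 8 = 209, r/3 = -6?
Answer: 10114/33833 ≈ 0.29894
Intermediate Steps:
r = -18 (r = 3*(-6) = -18)
q(v, f) = 217 (q(v, f) = 8 + 209 = 217)
a(G) = 4 (a(G) = (-4 + 6)² = 2² = 4)
m(o, I) = 0 (m(o, I) = 0*I = 0)
(m(a(-5), -143) - 10114)/(-34050 + q(-189, -196)) = (0 - 10114)/(-34050 + 217) = -10114/(-33833) = -10114*(-1/33833) = 10114/33833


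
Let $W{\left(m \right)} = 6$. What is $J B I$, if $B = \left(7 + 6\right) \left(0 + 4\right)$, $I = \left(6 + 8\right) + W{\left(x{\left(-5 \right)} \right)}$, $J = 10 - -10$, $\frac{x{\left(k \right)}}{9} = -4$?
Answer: $20800$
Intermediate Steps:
$x{\left(k \right)} = -36$ ($x{\left(k \right)} = 9 \left(-4\right) = -36$)
$J = 20$ ($J = 10 + 10 = 20$)
$I = 20$ ($I = \left(6 + 8\right) + 6 = 14 + 6 = 20$)
$B = 52$ ($B = 13 \cdot 4 = 52$)
$J B I = 20 \cdot 52 \cdot 20 = 1040 \cdot 20 = 20800$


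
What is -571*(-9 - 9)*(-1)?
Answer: -10278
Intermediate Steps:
-571*(-9 - 9)*(-1) = -(-10278)*(-1) = -571*18 = -10278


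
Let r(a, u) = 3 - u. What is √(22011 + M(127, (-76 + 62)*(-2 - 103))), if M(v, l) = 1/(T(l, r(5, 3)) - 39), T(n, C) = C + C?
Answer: 2*√8369673/39 ≈ 148.36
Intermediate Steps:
T(n, C) = 2*C
M(v, l) = -1/39 (M(v, l) = 1/(2*(3 - 1*3) - 39) = 1/(2*(3 - 3) - 39) = 1/(2*0 - 39) = 1/(0 - 39) = 1/(-39) = -1/39)
√(22011 + M(127, (-76 + 62)*(-2 - 103))) = √(22011 - 1/39) = √(858428/39) = 2*√8369673/39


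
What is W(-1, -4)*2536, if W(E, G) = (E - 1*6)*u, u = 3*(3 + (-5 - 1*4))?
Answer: 319536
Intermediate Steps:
u = -18 (u = 3*(3 + (-5 - 4)) = 3*(3 - 9) = 3*(-6) = -18)
W(E, G) = 108 - 18*E (W(E, G) = (E - 1*6)*(-18) = (E - 6)*(-18) = (-6 + E)*(-18) = 108 - 18*E)
W(-1, -4)*2536 = (108 - 18*(-1))*2536 = (108 + 18)*2536 = 126*2536 = 319536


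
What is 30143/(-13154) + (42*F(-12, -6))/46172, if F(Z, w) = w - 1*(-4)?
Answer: -49745269/21690946 ≈ -2.2934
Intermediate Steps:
F(Z, w) = 4 + w (F(Z, w) = w + 4 = 4 + w)
30143/(-13154) + (42*F(-12, -6))/46172 = 30143/(-13154) + (42*(4 - 6))/46172 = 30143*(-1/13154) + (42*(-2))*(1/46172) = -30143/13154 - 84*1/46172 = -30143/13154 - 3/1649 = -49745269/21690946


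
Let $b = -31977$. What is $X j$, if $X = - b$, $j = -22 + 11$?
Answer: $-351747$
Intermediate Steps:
$j = -11$
$X = 31977$ ($X = \left(-1\right) \left(-31977\right) = 31977$)
$X j = 31977 \left(-11\right) = -351747$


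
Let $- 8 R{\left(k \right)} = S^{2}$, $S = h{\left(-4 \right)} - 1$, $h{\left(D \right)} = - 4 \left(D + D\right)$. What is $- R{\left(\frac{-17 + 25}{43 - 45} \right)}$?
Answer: $\frac{961}{8} \approx 120.13$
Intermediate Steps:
$h{\left(D \right)} = - 8 D$ ($h{\left(D \right)} = - 4 \cdot 2 D = - 8 D$)
$S = 31$ ($S = \left(-8\right) \left(-4\right) - 1 = 32 - 1 = 31$)
$R{\left(k \right)} = - \frac{961}{8}$ ($R{\left(k \right)} = - \frac{31^{2}}{8} = \left(- \frac{1}{8}\right) 961 = - \frac{961}{8}$)
$- R{\left(\frac{-17 + 25}{43 - 45} \right)} = \left(-1\right) \left(- \frac{961}{8}\right) = \frac{961}{8}$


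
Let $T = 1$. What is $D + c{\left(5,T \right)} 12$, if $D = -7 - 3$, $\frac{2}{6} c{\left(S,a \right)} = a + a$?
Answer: $62$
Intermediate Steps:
$c{\left(S,a \right)} = 6 a$ ($c{\left(S,a \right)} = 3 \left(a + a\right) = 3 \cdot 2 a = 6 a$)
$D = -10$ ($D = -7 - 3 = -10$)
$D + c{\left(5,T \right)} 12 = -10 + 6 \cdot 1 \cdot 12 = -10 + 6 \cdot 12 = -10 + 72 = 62$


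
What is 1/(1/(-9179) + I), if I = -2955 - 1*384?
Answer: -9179/30648682 ≈ -0.00029949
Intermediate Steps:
I = -3339 (I = -2955 - 384 = -3339)
1/(1/(-9179) + I) = 1/(1/(-9179) - 3339) = 1/(-1/9179 - 3339) = 1/(-30648682/9179) = -9179/30648682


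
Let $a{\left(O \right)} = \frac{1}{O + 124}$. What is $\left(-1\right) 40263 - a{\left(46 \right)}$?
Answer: $- \frac{6844711}{170} \approx -40263.0$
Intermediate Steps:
$a{\left(O \right)} = \frac{1}{124 + O}$
$\left(-1\right) 40263 - a{\left(46 \right)} = \left(-1\right) 40263 - \frac{1}{124 + 46} = -40263 - \frac{1}{170} = - \frac{6844711}{170}$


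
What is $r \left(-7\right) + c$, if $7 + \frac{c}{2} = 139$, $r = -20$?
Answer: $404$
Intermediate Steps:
$c = 264$ ($c = -14 + 2 \cdot 139 = -14 + 278 = 264$)
$r \left(-7\right) + c = \left(-20\right) \left(-7\right) + 264 = 140 + 264 = 404$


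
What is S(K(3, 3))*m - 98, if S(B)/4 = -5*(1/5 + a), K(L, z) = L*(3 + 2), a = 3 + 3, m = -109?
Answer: 13418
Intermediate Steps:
a = 6
K(L, z) = 5*L (K(L, z) = L*5 = 5*L)
S(B) = -124 (S(B) = 4*(-5*(1/5 + 6)) = 4*(-5*(⅕ + 6)) = 4*(-5*31/5) = 4*(-31) = -124)
S(K(3, 3))*m - 98 = -124*(-109) - 98 = 13516 - 98 = 13418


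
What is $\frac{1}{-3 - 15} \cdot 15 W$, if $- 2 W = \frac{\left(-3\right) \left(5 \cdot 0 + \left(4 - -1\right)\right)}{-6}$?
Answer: $\frac{25}{24} \approx 1.0417$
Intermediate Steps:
$W = - \frac{5}{4}$ ($W = - \frac{- 3 \left(5 \cdot 0 + \left(4 - -1\right)\right) \frac{1}{-6}}{2} = - \frac{- 3 \left(0 + \left(4 + 1\right)\right) \left(- \frac{1}{6}\right)}{2} = - \frac{- 3 \left(0 + 5\right) \left(- \frac{1}{6}\right)}{2} = - \frac{\left(-3\right) 5 \left(- \frac{1}{6}\right)}{2} = - \frac{\left(-15\right) \left(- \frac{1}{6}\right)}{2} = \left(- \frac{1}{2}\right) \frac{5}{2} = - \frac{5}{4} \approx -1.25$)
$\frac{1}{-3 - 15} \cdot 15 W = \frac{1}{-3 - 15} \cdot 15 \left(- \frac{5}{4}\right) = \frac{1}{-18} \cdot 15 \left(- \frac{5}{4}\right) = \left(- \frac{1}{18}\right) 15 \left(- \frac{5}{4}\right) = \left(- \frac{5}{6}\right) \left(- \frac{5}{4}\right) = \frac{25}{24}$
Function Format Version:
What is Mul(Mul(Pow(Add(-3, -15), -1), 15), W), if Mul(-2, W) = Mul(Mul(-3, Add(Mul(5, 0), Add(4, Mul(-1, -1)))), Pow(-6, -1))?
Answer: Rational(25, 24) ≈ 1.0417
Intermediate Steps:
W = Rational(-5, 4) (W = Mul(Rational(-1, 2), Mul(Mul(-3, Add(Mul(5, 0), Add(4, Mul(-1, -1)))), Pow(-6, -1))) = Mul(Rational(-1, 2), Mul(Mul(-3, Add(0, Add(4, 1))), Rational(-1, 6))) = Mul(Rational(-1, 2), Mul(Mul(-3, Add(0, 5)), Rational(-1, 6))) = Mul(Rational(-1, 2), Mul(Mul(-3, 5), Rational(-1, 6))) = Mul(Rational(-1, 2), Mul(-15, Rational(-1, 6))) = Mul(Rational(-1, 2), Rational(5, 2)) = Rational(-5, 4) ≈ -1.2500)
Mul(Mul(Pow(Add(-3, -15), -1), 15), W) = Mul(Mul(Pow(Add(-3, -15), -1), 15), Rational(-5, 4)) = Mul(Mul(Pow(-18, -1), 15), Rational(-5, 4)) = Mul(Mul(Rational(-1, 18), 15), Rational(-5, 4)) = Mul(Rational(-5, 6), Rational(-5, 4)) = Rational(25, 24)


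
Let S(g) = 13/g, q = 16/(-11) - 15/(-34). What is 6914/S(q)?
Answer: -1310203/2431 ≈ -538.96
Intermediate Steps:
q = -379/374 (q = 16*(-1/11) - 15*(-1/34) = -16/11 + 15/34 = -379/374 ≈ -1.0134)
6914/S(q) = 6914/((13/(-379/374))) = 6914/((13*(-374/379))) = 6914/(-4862/379) = 6914*(-379/4862) = -1310203/2431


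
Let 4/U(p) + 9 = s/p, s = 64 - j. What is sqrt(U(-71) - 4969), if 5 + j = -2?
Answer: I*sqrt(124235)/5 ≈ 70.494*I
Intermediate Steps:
j = -7 (j = -5 - 2 = -7)
s = 71 (s = 64 - 1*(-7) = 64 + 7 = 71)
U(p) = 4/(-9 + 71/p)
sqrt(U(-71) - 4969) = sqrt(-4*(-71)/(-71 + 9*(-71)) - 4969) = sqrt(-4*(-71)/(-71 - 639) - 4969) = sqrt(-4*(-71)/(-710) - 4969) = sqrt(-4*(-71)*(-1/710) - 4969) = sqrt(-2/5 - 4969) = sqrt(-24847/5) = I*sqrt(124235)/5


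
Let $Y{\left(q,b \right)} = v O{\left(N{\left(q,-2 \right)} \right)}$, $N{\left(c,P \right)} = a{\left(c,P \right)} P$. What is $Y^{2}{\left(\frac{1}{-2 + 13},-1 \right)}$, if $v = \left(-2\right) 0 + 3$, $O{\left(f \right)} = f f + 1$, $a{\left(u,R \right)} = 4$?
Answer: $38025$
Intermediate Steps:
$N{\left(c,P \right)} = 4 P$
$O{\left(f \right)} = 1 + f^{2}$ ($O{\left(f \right)} = f^{2} + 1 = 1 + f^{2}$)
$v = 3$ ($v = 0 + 3 = 3$)
$Y{\left(q,b \right)} = 195$ ($Y{\left(q,b \right)} = 3 \left(1 + \left(4 \left(-2\right)\right)^{2}\right) = 3 \left(1 + \left(-8\right)^{2}\right) = 3 \left(1 + 64\right) = 3 \cdot 65 = 195$)
$Y^{2}{\left(\frac{1}{-2 + 13},-1 \right)} = 195^{2} = 38025$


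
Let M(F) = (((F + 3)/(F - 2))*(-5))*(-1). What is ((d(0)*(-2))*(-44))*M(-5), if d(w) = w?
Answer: 0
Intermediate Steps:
M(F) = 5*(3 + F)/(-2 + F) (M(F) = (((3 + F)/(-2 + F))*(-5))*(-1) = -5*(3 + F)/(-2 + F)*(-1) = 5*(3 + F)/(-2 + F))
((d(0)*(-2))*(-44))*M(-5) = ((0*(-2))*(-44))*(5*(3 - 5)/(-2 - 5)) = (0*(-44))*(5*(-2)/(-7)) = 0*(5*(-⅐)*(-2)) = 0*(10/7) = 0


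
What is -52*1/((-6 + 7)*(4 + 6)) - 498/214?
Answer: -4027/535 ≈ -7.5271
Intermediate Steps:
-52*1/((-6 + 7)*(4 + 6)) - 498/214 = -52/(1*10) - 498*1/214 = -52/10 - 249/107 = -52*⅒ - 249/107 = -26/5 - 249/107 = -4027/535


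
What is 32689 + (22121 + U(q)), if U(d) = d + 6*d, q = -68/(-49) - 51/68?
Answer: 1534805/28 ≈ 54814.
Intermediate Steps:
q = 125/196 (q = -68*(-1/49) - 51*1/68 = 68/49 - ¾ = 125/196 ≈ 0.63776)
U(d) = 7*d
32689 + (22121 + U(q)) = 32689 + (22121 + 7*(125/196)) = 32689 + (22121 + 125/28) = 32689 + 619513/28 = 1534805/28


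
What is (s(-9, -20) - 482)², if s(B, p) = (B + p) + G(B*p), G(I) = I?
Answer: 109561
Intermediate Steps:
s(B, p) = B + p + B*p (s(B, p) = (B + p) + B*p = B + p + B*p)
(s(-9, -20) - 482)² = ((-9 - 20 - 9*(-20)) - 482)² = ((-9 - 20 + 180) - 482)² = (151 - 482)² = (-331)² = 109561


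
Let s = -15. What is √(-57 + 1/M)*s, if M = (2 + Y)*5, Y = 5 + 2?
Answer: -2*I*√3205 ≈ -113.23*I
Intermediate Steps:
Y = 7
M = 45 (M = (2 + 7)*5 = 9*5 = 45)
√(-57 + 1/M)*s = √(-57 + 1/45)*(-15) = √(-2564/45)*(-15) = (2*I*√3205/15)*(-15) = -2*I*√3205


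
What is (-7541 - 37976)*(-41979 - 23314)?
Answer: 2971941481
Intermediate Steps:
(-7541 - 37976)*(-41979 - 23314) = -45517*(-65293) = 2971941481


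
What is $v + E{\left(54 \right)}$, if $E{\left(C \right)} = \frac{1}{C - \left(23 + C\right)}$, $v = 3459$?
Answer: $\frac{79556}{23} \approx 3459.0$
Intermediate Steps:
$E{\left(C \right)} = - \frac{1}{23}$ ($E{\left(C \right)} = \frac{1}{-23} = - \frac{1}{23}$)
$v + E{\left(54 \right)} = 3459 - \frac{1}{23} = \frac{79556}{23}$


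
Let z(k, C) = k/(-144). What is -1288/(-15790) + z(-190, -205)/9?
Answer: 1167337/5115960 ≈ 0.22818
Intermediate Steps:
z(k, C) = -k/144 (z(k, C) = k*(-1/144) = -k/144)
-1288/(-15790) + z(-190, -205)/9 = -1288/(-15790) - 1/144*(-190)/9 = -1288*(-1/15790) + (95/72)*(1/9) = 644/7895 + 95/648 = 1167337/5115960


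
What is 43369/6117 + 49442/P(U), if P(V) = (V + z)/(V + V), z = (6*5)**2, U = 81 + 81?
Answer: 92312197/6117 ≈ 15091.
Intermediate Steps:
U = 162
z = 900 (z = 30**2 = 900)
P(V) = (900 + V)/(2*V) (P(V) = (V + 900)/(V + V) = (900 + V)/((2*V)) = (900 + V)*(1/(2*V)) = (900 + V)/(2*V))
43369/6117 + 49442/P(U) = 43369/6117 + 49442/(((1/2)*(900 + 162)/162)) = 43369*(1/6117) + 49442/(((1/2)*(1/162)*1062)) = 43369/6117 + 49442/(59/18) = 43369/6117 + 49442*(18/59) = 43369/6117 + 15084 = 92312197/6117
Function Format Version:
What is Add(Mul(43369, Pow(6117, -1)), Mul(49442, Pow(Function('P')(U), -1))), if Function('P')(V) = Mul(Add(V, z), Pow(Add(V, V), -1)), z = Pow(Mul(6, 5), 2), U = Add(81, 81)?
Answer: Rational(92312197, 6117) ≈ 15091.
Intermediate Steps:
U = 162
z = 900 (z = Pow(30, 2) = 900)
Function('P')(V) = Mul(Rational(1, 2), Pow(V, -1), Add(900, V)) (Function('P')(V) = Mul(Add(V, 900), Pow(Add(V, V), -1)) = Mul(Add(900, V), Pow(Mul(2, V), -1)) = Mul(Add(900, V), Mul(Rational(1, 2), Pow(V, -1))) = Mul(Rational(1, 2), Pow(V, -1), Add(900, V)))
Add(Mul(43369, Pow(6117, -1)), Mul(49442, Pow(Function('P')(U), -1))) = Add(Mul(43369, Pow(6117, -1)), Mul(49442, Pow(Mul(Rational(1, 2), Pow(162, -1), Add(900, 162)), -1))) = Add(Mul(43369, Rational(1, 6117)), Mul(49442, Pow(Mul(Rational(1, 2), Rational(1, 162), 1062), -1))) = Add(Rational(43369, 6117), Mul(49442, Pow(Rational(59, 18), -1))) = Add(Rational(43369, 6117), Mul(49442, Rational(18, 59))) = Add(Rational(43369, 6117), 15084) = Rational(92312197, 6117)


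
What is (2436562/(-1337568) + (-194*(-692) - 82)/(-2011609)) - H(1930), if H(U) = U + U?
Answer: -5195521619038433/1345331913456 ≈ -3861.9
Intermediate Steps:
H(U) = 2*U
(2436562/(-1337568) + (-194*(-692) - 82)/(-2011609)) - H(1930) = (2436562/(-1337568) + (-194*(-692) - 82)/(-2011609)) - 2*1930 = (2436562*(-1/1337568) + (134248 - 82)*(-1/2011609)) - 1*3860 = (-1218281/668784 + 134166*(-1/2011609)) - 3860 = (-1218281/668784 - 134166/2011609) - 3860 = -2540433098273/1345331913456 - 3860 = -5195521619038433/1345331913456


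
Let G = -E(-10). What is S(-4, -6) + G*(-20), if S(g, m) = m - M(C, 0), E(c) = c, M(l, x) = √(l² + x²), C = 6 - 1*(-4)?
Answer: -216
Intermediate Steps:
C = 10 (C = 6 + 4 = 10)
S(g, m) = -10 + m (S(g, m) = m - √(10² + 0²) = m - √(100 + 0) = m - √100 = m - 1*10 = m - 10 = -10 + m)
G = 10 (G = -1*(-10) = 10)
S(-4, -6) + G*(-20) = (-10 - 6) + 10*(-20) = -16 - 200 = -216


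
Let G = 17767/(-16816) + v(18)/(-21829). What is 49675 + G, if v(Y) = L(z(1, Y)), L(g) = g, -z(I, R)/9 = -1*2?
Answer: 18234135210669/367076464 ≈ 49674.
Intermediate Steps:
z(I, R) = 18 (z(I, R) = -(-9)*2 = -9*(-2) = 18)
v(Y) = 18
G = -388138531/367076464 (G = 17767/(-16816) + 18/(-21829) = 17767*(-1/16816) + 18*(-1/21829) = -17767/16816 - 18/21829 = -388138531/367076464 ≈ -1.0574)
49675 + G = 49675 - 388138531/367076464 = 18234135210669/367076464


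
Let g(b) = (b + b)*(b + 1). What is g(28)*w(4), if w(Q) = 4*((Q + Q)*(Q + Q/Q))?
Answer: 259840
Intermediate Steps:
g(b) = 2*b*(1 + b) (g(b) = (2*b)*(1 + b) = 2*b*(1 + b))
w(Q) = 8*Q*(1 + Q) (w(Q) = 4*((2*Q)*(Q + 1)) = 4*((2*Q)*(1 + Q)) = 4*(2*Q*(1 + Q)) = 8*Q*(1 + Q))
g(28)*w(4) = (2*28*(1 + 28))*(8*4*(1 + 4)) = (2*28*29)*(8*4*5) = 1624*160 = 259840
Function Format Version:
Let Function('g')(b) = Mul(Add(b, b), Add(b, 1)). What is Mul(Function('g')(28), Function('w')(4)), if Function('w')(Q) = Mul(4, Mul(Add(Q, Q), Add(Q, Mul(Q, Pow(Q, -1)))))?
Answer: 259840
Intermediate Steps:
Function('g')(b) = Mul(2, b, Add(1, b)) (Function('g')(b) = Mul(Mul(2, b), Add(1, b)) = Mul(2, b, Add(1, b)))
Function('w')(Q) = Mul(8, Q, Add(1, Q)) (Function('w')(Q) = Mul(4, Mul(Mul(2, Q), Add(Q, 1))) = Mul(4, Mul(Mul(2, Q), Add(1, Q))) = Mul(4, Mul(2, Q, Add(1, Q))) = Mul(8, Q, Add(1, Q)))
Mul(Function('g')(28), Function('w')(4)) = Mul(Mul(2, 28, Add(1, 28)), Mul(8, 4, Add(1, 4))) = Mul(Mul(2, 28, 29), Mul(8, 4, 5)) = Mul(1624, 160) = 259840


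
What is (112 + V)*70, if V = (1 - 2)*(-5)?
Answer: 8190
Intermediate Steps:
V = 5 (V = -1*(-5) = 5)
(112 + V)*70 = (112 + 5)*70 = 117*70 = 8190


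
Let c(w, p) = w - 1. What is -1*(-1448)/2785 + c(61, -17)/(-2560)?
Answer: 176989/356480 ≈ 0.49649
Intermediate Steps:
c(w, p) = -1 + w
-1*(-1448)/2785 + c(61, -17)/(-2560) = -1*(-1448)/2785 + (-1 + 61)/(-2560) = 1448*(1/2785) + 60*(-1/2560) = 1448/2785 - 3/128 = 176989/356480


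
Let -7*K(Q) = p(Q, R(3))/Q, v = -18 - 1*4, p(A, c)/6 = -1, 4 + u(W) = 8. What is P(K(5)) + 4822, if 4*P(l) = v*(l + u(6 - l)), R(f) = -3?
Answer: 167967/35 ≈ 4799.1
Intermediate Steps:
u(W) = 4 (u(W) = -4 + 8 = 4)
p(A, c) = -6 (p(A, c) = 6*(-1) = -6)
v = -22 (v = -18 - 4 = -22)
K(Q) = 6/(7*Q) (K(Q) = -(-6)/(7*Q) = 6/(7*Q))
P(l) = -22 - 11*l/2 (P(l) = (-22*(l + 4))/4 = (-22*(4 + l))/4 = (-88 - 22*l)/4 = -22 - 11*l/2)
P(K(5)) + 4822 = (-22 - 33/(7*5)) + 4822 = (-22 - 11/2*6/35) + 4822 = (-22 - 33/35) + 4822 = -803/35 + 4822 = 167967/35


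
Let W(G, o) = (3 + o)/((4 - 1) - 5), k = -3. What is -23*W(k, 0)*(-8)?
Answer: -276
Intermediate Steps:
W(G, o) = -3/2 - o/2 (W(G, o) = (3 + o)/(3 - 5) = (3 + o)/(-2) = (3 + o)*(-½) = -3/2 - o/2)
-23*W(k, 0)*(-8) = -23*(-3/2 - ½*0)*(-8) = -23*(-3/2 + 0)*(-8) = -23*(-3/2)*(-8) = (69/2)*(-8) = -276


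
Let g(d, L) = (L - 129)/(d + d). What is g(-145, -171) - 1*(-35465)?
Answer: 1028515/29 ≈ 35466.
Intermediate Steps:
g(d, L) = (-129 + L)/(2*d) (g(d, L) = (-129 + L)/((2*d)) = (-129 + L)*(1/(2*d)) = (-129 + L)/(2*d))
g(-145, -171) - 1*(-35465) = (½)*(-129 - 171)/(-145) - 1*(-35465) = (½)*(-1/145)*(-300) + 35465 = 30/29 + 35465 = 1028515/29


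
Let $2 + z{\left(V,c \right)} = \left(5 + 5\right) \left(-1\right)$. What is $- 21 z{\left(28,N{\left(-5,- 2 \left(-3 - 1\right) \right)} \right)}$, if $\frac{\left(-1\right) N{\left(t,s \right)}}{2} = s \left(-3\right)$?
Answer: $252$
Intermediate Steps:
$N{\left(t,s \right)} = 6 s$ ($N{\left(t,s \right)} = - 2 s \left(-3\right) = - 2 \left(- 3 s\right) = 6 s$)
$z{\left(V,c \right)} = -12$ ($z{\left(V,c \right)} = -2 + \left(5 + 5\right) \left(-1\right) = -2 + 10 \left(-1\right) = -2 - 10 = -12$)
$- 21 z{\left(28,N{\left(-5,- 2 \left(-3 - 1\right) \right)} \right)} = \left(-21\right) \left(-12\right) = 252$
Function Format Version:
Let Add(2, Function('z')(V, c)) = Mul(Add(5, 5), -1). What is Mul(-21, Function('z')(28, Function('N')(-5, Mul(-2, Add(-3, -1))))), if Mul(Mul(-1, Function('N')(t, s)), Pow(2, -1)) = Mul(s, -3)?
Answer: 252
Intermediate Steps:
Function('N')(t, s) = Mul(6, s) (Function('N')(t, s) = Mul(-2, Mul(s, -3)) = Mul(-2, Mul(-3, s)) = Mul(6, s))
Function('z')(V, c) = -12 (Function('z')(V, c) = Add(-2, Mul(Add(5, 5), -1)) = Add(-2, Mul(10, -1)) = Add(-2, -10) = -12)
Mul(-21, Function('z')(28, Function('N')(-5, Mul(-2, Add(-3, -1))))) = Mul(-21, -12) = 252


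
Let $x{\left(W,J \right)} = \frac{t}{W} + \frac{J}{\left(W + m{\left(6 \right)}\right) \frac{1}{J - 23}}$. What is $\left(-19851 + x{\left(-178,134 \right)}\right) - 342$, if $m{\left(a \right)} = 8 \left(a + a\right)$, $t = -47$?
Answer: $- \frac{148690373}{7298} \approx -20374.0$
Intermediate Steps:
$m{\left(a \right)} = 16 a$ ($m{\left(a \right)} = 8 \cdot 2 a = 16 a$)
$x{\left(W,J \right)} = - \frac{47}{W} + \frac{J \left(-23 + J\right)}{96 + W}$ ($x{\left(W,J \right)} = - \frac{47}{W} + \frac{J}{\left(W + 16 \cdot 6\right) \frac{1}{J - 23}} = - \frac{47}{W} + \frac{J}{\left(W + 96\right) \frac{1}{-23 + J}} = - \frac{47}{W} + \frac{J}{\left(96 + W\right) \frac{1}{-23 + J}} = - \frac{47}{W} + \frac{J}{\frac{1}{-23 + J} \left(96 + W\right)} = - \frac{47}{W} + J \frac{-23 + J}{96 + W} = - \frac{47}{W} + \frac{J \left(-23 + J\right)}{96 + W}$)
$\left(-19851 + x{\left(-178,134 \right)}\right) - 342 = \left(-19851 + \frac{-4512 - -8366 - 178 \cdot 134^{2} - 3082 \left(-178\right)}{\left(-178\right) \left(96 - 178\right)}\right) - 342 = \left(-19851 - \frac{-4512 + 8366 - 3196168 + 548596}{178 \left(-82\right)}\right) - 342 = \left(-19851 - - \frac{-4512 + 8366 - 3196168 + 548596}{14596}\right) - 342 = \left(-19851 - \left(- \frac{1}{14596}\right) \left(-2643718\right)\right) - 342 = \left(-19851 - \frac{1321859}{7298}\right) - 342 = - \frac{146194457}{7298} - 342 = - \frac{148690373}{7298}$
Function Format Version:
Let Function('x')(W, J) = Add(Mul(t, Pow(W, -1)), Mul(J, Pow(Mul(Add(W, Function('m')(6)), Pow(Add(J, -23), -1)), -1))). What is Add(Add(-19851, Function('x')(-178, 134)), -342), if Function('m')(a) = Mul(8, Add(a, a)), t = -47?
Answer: Rational(-148690373, 7298) ≈ -20374.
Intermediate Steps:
Function('m')(a) = Mul(16, a) (Function('m')(a) = Mul(8, Mul(2, a)) = Mul(16, a))
Function('x')(W, J) = Add(Mul(-47, Pow(W, -1)), Mul(J, Pow(Add(96, W), -1), Add(-23, J))) (Function('x')(W, J) = Add(Mul(-47, Pow(W, -1)), Mul(J, Pow(Mul(Add(W, Mul(16, 6)), Pow(Add(J, -23), -1)), -1))) = Add(Mul(-47, Pow(W, -1)), Mul(J, Pow(Mul(Add(W, 96), Pow(Add(-23, J), -1)), -1))) = Add(Mul(-47, Pow(W, -1)), Mul(J, Pow(Mul(Add(96, W), Pow(Add(-23, J), -1)), -1))) = Add(Mul(-47, Pow(W, -1)), Mul(J, Pow(Mul(Pow(Add(-23, J), -1), Add(96, W)), -1))) = Add(Mul(-47, Pow(W, -1)), Mul(J, Mul(Pow(Add(96, W), -1), Add(-23, J)))) = Add(Mul(-47, Pow(W, -1)), Mul(J, Pow(Add(96, W), -1), Add(-23, J))))
Add(Add(-19851, Function('x')(-178, 134)), -342) = Add(Add(-19851, Mul(Pow(-178, -1), Pow(Add(96, -178), -1), Add(-4512, Mul(-47, -178), Mul(-178, Pow(134, 2)), Mul(-23, 134, -178)))), -342) = Add(Add(-19851, Mul(Rational(-1, 178), Pow(-82, -1), Add(-4512, 8366, Mul(-178, 17956), 548596))), -342) = Add(Add(-19851, Mul(Rational(-1, 178), Rational(-1, 82), Add(-4512, 8366, -3196168, 548596))), -342) = Add(Add(-19851, Mul(Rational(-1, 178), Rational(-1, 82), -2643718)), -342) = Add(Add(-19851, Rational(-1321859, 7298)), -342) = Add(Rational(-146194457, 7298), -342) = Rational(-148690373, 7298)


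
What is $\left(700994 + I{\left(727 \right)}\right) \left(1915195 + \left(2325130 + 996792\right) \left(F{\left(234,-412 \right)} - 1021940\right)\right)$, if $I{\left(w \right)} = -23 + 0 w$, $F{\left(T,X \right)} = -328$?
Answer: $-2380422262487927871$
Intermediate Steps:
$I{\left(w \right)} = -23$ ($I{\left(w \right)} = -23 + 0 = -23$)
$\left(700994 + I{\left(727 \right)}\right) \left(1915195 + \left(2325130 + 996792\right) \left(F{\left(234,-412 \right)} - 1021940\right)\right) = \left(700994 - 23\right) \left(1915195 + \left(2325130 + 996792\right) \left(-328 - 1021940\right)\right) = 700971 \left(1915195 + 3321922 \left(-1022268\right)\right) = 700971 \left(1915195 - 3395894559096\right) = 700971 \left(-3395892643901\right) = -2380422262487927871$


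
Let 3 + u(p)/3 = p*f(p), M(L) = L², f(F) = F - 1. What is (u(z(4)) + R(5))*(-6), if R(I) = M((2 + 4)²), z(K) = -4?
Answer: -8082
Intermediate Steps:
f(F) = -1 + F
u(p) = -9 + 3*p*(-1 + p) (u(p) = -9 + 3*(p*(-1 + p)) = -9 + 3*p*(-1 + p))
R(I) = 1296 (R(I) = ((2 + 4)²)² = (6²)² = 36² = 1296)
(u(z(4)) + R(5))*(-6) = ((-9 + 3*(-4)*(-1 - 4)) + 1296)*(-6) = ((-9 + 3*(-4)*(-5)) + 1296)*(-6) = ((-9 + 60) + 1296)*(-6) = (51 + 1296)*(-6) = 1347*(-6) = -8082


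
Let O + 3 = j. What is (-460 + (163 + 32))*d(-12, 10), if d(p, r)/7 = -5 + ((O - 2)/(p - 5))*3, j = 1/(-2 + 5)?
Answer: 131705/17 ≈ 7747.4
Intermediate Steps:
j = ⅓ (j = 1/3 = ⅓ ≈ 0.33333)
O = -8/3 (O = -3 + ⅓ = -8/3 ≈ -2.6667)
d(p, r) = -35 - 98/(-5 + p) (d(p, r) = 7*(-5 + ((-8/3 - 2)/(p - 5))*3) = 7*(-5 - 14/(3*(-5 + p))*3) = 7*(-5 - 14/(-5 + p)) = -35 - 98/(-5 + p))
(-460 + (163 + 32))*d(-12, 10) = (-460 + (163 + 32))*(7*(11 - 5*(-12))/(-5 - 12)) = (-460 + 195)*(7*(11 + 60)/(-17)) = -1855*(-1)*71/17 = -265*(-497/17) = 131705/17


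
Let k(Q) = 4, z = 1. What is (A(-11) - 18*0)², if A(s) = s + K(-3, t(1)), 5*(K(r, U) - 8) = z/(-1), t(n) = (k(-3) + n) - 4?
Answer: 256/25 ≈ 10.240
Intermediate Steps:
t(n) = n (t(n) = (4 + n) - 4 = n)
K(r, U) = 39/5 (K(r, U) = 8 + (1/(-1))/5 = 8 + (1*(-1))/5 = 8 + (⅕)*(-1) = 8 - ⅕ = 39/5)
A(s) = 39/5 + s (A(s) = s + 39/5 = 39/5 + s)
(A(-11) - 18*0)² = ((39/5 - 11) - 18*0)² = (-16/5 + 0)² = (-16/5)² = 256/25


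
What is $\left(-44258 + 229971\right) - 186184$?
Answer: $-471$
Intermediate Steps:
$\left(-44258 + 229971\right) - 186184 = 185713 - 186184 = -471$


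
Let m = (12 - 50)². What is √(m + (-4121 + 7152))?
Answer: 5*√179 ≈ 66.895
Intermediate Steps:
m = 1444 (m = (-38)² = 1444)
√(m + (-4121 + 7152)) = √(1444 + (-4121 + 7152)) = √(1444 + 3031) = √4475 = 5*√179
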